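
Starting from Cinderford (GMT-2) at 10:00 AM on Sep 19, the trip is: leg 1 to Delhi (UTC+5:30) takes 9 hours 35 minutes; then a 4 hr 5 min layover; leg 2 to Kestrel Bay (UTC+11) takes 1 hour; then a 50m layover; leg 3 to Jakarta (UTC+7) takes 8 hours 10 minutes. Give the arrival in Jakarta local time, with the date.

Convert departure to UTC: 10:00 AM + 2:00 = 12:00 PM UTC on Sep 19.
Add 9 hours and 35 minutes leg 1 → 9:35 PM UTC.
Add 4 hours and 5 minutes layover in Delhi → 1:40 AM UTC (Sep 20).
Add 1 hour leg 2 → 2:40 AM UTC.
Add 50 minutes layover in Kestrel Bay → 3:30 AM UTC.
Add 8 hours 10 minutes leg 3 → 11:40 AM UTC.
Jakarta is UTC+7:00, so local arrival = 11:40 AM + 7:00 = 6:40 PM on Sep 20.

6:40 PM on Sep 20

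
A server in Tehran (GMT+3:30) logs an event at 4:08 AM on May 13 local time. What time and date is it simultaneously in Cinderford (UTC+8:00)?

8:38 AM on May 13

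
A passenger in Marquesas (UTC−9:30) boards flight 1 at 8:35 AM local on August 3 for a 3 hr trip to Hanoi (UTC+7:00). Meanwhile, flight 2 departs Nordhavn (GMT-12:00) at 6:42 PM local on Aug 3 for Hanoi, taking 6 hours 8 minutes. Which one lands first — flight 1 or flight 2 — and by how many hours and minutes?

the first, by 15 hours 45 minutes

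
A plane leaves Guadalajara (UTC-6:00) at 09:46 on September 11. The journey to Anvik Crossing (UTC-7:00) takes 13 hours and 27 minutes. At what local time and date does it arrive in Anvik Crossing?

22:13 on September 11

Convert departure to UTC: 09:46 + 6:00 = 15:46 UTC on Sep 11.
Add 13 hours and 27 minutes travel time → 05:13 UTC (Sep 12).
Anvik Crossing is UTC−7:00, so local arrival = 05:13 − 7:00 = 22:13 on Sep 11.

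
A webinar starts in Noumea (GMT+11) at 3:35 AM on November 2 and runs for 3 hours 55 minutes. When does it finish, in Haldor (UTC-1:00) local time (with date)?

7:30 PM on November 1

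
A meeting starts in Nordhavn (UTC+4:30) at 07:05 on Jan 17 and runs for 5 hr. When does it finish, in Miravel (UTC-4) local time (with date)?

Convert start to UTC: 07:05 − 4:30 = 02:35 UTC on Jan 17.
Add 5 hours duration → 07:35 UTC.
Miravel is UTC−4:00, so local end time = 07:35 − 4:00 = 03:35 on Jan 17.

03:35 on Jan 17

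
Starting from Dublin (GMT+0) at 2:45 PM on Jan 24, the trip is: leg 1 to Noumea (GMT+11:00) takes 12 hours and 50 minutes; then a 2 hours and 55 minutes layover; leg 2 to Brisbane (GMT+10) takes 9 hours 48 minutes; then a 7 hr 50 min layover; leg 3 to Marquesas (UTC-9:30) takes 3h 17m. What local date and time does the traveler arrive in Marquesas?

Dublin is at UTC+0, so departure is already 2:45 PM UTC on Jan 24.
Add 12 hours 50 minutes leg 1 → 3:35 AM UTC (Jan 25).
Add 2 hours and 55 minutes layover in Noumea → 6:30 AM UTC.
Add 9 hours 48 minutes leg 2 → 4:18 PM UTC.
Add 7 hours 50 minutes layover in Brisbane → 12:08 AM UTC (Jan 26).
Add 3 hours and 17 minutes leg 3 → 3:25 AM UTC.
Marquesas is UTC−9:30, so local arrival = 3:25 AM − 9:30 = 5:55 PM on Jan 25.

5:55 PM on January 25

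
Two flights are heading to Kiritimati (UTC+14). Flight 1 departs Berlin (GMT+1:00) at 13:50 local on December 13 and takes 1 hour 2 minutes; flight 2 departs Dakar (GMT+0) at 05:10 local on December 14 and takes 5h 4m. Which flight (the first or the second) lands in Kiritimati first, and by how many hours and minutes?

Flight 1 in UTC: 13:50 − 1:00 = 12:50 on Dec 13.
+1 hour and 2 minutes → arrive 13:52 UTC on Dec 13.
Flight 2 departs at 05:10 UTC (Dec 14).
+5 hours 4 minutes → arrive 10:14 UTC on Dec 14.
Flight 1 lands earlier by 20 hours 22 minutes.

the first, by 20 hours 22 minutes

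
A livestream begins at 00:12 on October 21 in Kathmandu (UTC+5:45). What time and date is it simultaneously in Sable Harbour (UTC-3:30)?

14:57 on October 20

In UTC: 00:12 − 5:45 = 18:27 on Oct 20.
Sable Harbour is UTC−3:30: 18:27 − 3:30 = 14:57 on Oct 20.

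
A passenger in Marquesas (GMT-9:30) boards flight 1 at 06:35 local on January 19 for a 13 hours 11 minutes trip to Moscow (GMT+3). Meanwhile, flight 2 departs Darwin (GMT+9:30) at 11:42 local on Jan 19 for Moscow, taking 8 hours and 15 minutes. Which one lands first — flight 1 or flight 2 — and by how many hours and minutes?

Flight 1 in UTC: 06:35 + 9:30 = 16:05 on Jan 19.
+13 hours 11 minutes → arrive 05:16 UTC on Jan 20.
Flight 2 in UTC: 11:42 − 9:30 = 02:12 on Jan 19.
+8 hours and 15 minutes → arrive 10:27 UTC on Jan 19.
Flight 2 lands earlier by 18 hours 49 minutes.

the second, by 18 hours 49 minutes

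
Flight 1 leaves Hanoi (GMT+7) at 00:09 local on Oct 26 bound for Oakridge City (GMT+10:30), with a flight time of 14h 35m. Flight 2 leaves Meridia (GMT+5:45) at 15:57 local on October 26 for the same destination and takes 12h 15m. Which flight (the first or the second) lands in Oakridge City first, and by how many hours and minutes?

the first, by 14 hours 43 minutes

Flight 1 in UTC: 00:09 − 7:00 = 17:09 on Oct 25.
+14 hours 35 minutes → arrive 07:44 UTC on Oct 26.
Flight 2 in UTC: 15:57 − 5:45 = 10:12 on Oct 26.
+12 hours and 15 minutes → arrive 22:27 UTC on Oct 26.
Flight 1 lands earlier by 14 hours 43 minutes.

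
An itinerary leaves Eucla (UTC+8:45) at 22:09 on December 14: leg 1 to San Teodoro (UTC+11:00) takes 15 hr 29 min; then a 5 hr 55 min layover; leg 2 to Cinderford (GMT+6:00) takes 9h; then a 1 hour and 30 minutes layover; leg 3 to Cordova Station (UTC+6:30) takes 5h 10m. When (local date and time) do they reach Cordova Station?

08:58 on December 16

Convert departure to UTC: 22:09 − 8:45 = 13:24 UTC on Dec 14.
Add 15 hours 29 minutes leg 1 → 04:53 UTC (Dec 15).
Add 5 hours and 55 minutes layover in San Teodoro → 10:48 UTC.
Add 9 hours leg 2 → 19:48 UTC.
Add 1 hour and 30 minutes layover in Cinderford → 21:18 UTC.
Add 5 hours and 10 minutes leg 3 → 02:28 UTC (Dec 16).
Cordova Station is UTC+6:30, so local arrival = 02:28 + 6:30 = 08:58 on Dec 16.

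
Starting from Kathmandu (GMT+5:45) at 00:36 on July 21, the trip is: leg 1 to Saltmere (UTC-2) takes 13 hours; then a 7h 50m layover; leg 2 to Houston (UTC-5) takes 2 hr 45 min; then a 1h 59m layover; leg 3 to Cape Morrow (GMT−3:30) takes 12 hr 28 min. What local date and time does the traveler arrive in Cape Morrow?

05:23 on Jul 22

Convert departure to UTC: 00:36 − 5:45 = 18:51 UTC on Jul 20.
Add 13 hours leg 1 → 07:51 UTC (Jul 21).
Add 7 hours and 50 minutes layover in Saltmere → 15:41 UTC.
Add 2 hours 45 minutes leg 2 → 18:26 UTC.
Add 1 hour 59 minutes layover in Houston → 20:25 UTC.
Add 12 hours 28 minutes leg 3 → 08:53 UTC (Jul 22).
Cape Morrow is UTC−3:30, so local arrival = 08:53 − 3:30 = 05:23 on Jul 22.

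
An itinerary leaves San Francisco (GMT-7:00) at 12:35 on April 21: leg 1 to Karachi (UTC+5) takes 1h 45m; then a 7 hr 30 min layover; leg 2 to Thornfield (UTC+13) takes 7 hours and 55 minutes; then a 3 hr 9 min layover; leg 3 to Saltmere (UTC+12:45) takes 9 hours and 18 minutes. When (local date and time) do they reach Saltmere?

Convert departure to UTC: 12:35 + 7:00 = 19:35 UTC on Apr 21.
Add 1 hour and 45 minutes leg 1 → 21:20 UTC.
Add 7 hours 30 minutes layover in Karachi → 04:50 UTC (Apr 22).
Add 7 hours 55 minutes leg 2 → 12:45 UTC.
Add 3 hours 9 minutes layover in Thornfield → 15:54 UTC.
Add 9 hours 18 minutes leg 3 → 01:12 UTC (Apr 23).
Saltmere is UTC+12:45, so local arrival = 01:12 + 12:45 = 13:57 on Apr 23.

13:57 on Apr 23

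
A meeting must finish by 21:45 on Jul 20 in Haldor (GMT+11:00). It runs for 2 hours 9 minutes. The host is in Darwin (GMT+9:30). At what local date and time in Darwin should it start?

18:06 on July 20

Target end time in UTC: 21:45 − 11:00 = 10:45 on Jul 20.
Subtract 2 hours and 9 minutes → start 08:36 UTC on Jul 20.
Darwin is UTC+9:30: 08:36 + 9:30 = 18:06 on Jul 20.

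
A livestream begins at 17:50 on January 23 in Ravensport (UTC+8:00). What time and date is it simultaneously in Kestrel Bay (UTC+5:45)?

15:35 on January 23

In UTC: 17:50 − 8:00 = 09:50 on Jan 23.
Kestrel Bay is UTC+5:45: 09:50 + 5:45 = 15:35 on Jan 23.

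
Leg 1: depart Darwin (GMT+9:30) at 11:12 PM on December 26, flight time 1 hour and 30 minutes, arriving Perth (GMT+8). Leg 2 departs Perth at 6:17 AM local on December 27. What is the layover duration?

7 hours 5 minutes

Convert departure to UTC: 11:12 PM − 9:30 = 1:42 PM UTC on Dec 26.
Add 1 hour 30 minutes flight time → 3:12 PM UTC.
Perth is UTC+8:00, so local arrival = 3:12 PM + 8:00 = 11:12 PM on Dec 26.
Layover = 6:17 AM − 11:12 PM (+1 day) = 7 hours 5 minutes.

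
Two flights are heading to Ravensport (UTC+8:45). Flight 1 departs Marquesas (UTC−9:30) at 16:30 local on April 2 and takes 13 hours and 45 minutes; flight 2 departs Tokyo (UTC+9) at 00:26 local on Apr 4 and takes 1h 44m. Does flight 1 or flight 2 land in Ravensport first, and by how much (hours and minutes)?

the first, by 1 hour 25 minutes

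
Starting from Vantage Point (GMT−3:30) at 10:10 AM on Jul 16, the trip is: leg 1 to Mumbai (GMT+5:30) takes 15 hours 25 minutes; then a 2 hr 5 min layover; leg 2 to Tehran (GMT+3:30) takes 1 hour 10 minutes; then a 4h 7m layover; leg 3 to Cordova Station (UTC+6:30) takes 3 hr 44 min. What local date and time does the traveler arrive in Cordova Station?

10:41 PM on July 17

Convert departure to UTC: 10:10 AM + 3:30 = 1:40 PM UTC on Jul 16.
Add 15 hours 25 minutes leg 1 → 5:05 AM UTC (Jul 17).
Add 2 hours 5 minutes layover in Mumbai → 7:10 AM UTC.
Add 1 hour 10 minutes leg 2 → 8:20 AM UTC.
Add 4 hours and 7 minutes layover in Tehran → 12:27 PM UTC.
Add 3 hours 44 minutes leg 3 → 4:11 PM UTC.
Cordova Station is UTC+6:30, so local arrival = 4:11 PM + 6:30 = 10:41 PM on Jul 17.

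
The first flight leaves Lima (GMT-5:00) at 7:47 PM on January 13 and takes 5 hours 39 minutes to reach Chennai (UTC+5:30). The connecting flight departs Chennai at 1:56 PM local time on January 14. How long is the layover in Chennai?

Convert departure to UTC: 7:47 PM + 5:00 = 12:47 AM UTC on Jan 14.
Add 5 hours and 39 minutes flight time → 6:26 AM UTC.
Chennai is UTC+5:30, so local arrival = 6:26 AM + 5:30 = 11:56 AM on Jan 14.
Layover = 1:56 PM − 11:56 AM = 2 hours.

2 hours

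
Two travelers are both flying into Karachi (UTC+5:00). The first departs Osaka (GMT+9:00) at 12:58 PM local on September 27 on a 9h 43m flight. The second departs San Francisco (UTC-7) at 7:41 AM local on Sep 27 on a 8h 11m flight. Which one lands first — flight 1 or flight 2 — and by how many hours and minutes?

the first, by 9 hours 11 minutes

Flight 1 in UTC: 12:58 PM − 9:00 = 3:58 AM on Sep 27.
+9 hours 43 minutes → arrive 1:41 PM UTC on Sep 27.
Flight 2 in UTC: 7:41 AM + 7:00 = 2:41 PM on Sep 27.
+8 hours and 11 minutes → arrive 10:52 PM UTC on Sep 27.
Flight 1 lands earlier by 9 hours 11 minutes.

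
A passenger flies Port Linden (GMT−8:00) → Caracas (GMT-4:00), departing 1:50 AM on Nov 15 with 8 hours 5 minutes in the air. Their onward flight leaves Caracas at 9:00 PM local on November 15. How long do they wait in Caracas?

7 hours 5 minutes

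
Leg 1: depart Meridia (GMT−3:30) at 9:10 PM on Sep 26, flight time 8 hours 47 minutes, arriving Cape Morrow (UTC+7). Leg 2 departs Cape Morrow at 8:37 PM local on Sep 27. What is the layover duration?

Convert departure to UTC: 9:10 PM + 3:30 = 12:40 AM UTC on Sep 27.
Add 8 hours 47 minutes flight time → 9:27 AM UTC.
Cape Morrow is UTC+7:00, so local arrival = 9:27 AM + 7:00 = 4:27 PM on Sep 27.
Layover = 8:37 PM − 4:27 PM = 4 hours 10 minutes.

4 hours 10 minutes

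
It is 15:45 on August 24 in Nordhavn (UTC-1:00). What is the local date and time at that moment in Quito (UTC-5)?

In UTC: 15:45 + 1:00 = 16:45 on Aug 24.
Quito is UTC−5:00: 16:45 − 5:00 = 11:45 on Aug 24.

11:45 on Aug 24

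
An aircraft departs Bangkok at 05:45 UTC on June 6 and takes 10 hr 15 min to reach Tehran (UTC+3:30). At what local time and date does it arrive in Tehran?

Departure is given in UTC: 05:45 on Jun 6.
Add 10 hours 15 minutes → 16:00 UTC.
Tehran is UTC+3:30: 16:00 + 3:30 = 19:30 on Jun 6.

19:30 on Jun 6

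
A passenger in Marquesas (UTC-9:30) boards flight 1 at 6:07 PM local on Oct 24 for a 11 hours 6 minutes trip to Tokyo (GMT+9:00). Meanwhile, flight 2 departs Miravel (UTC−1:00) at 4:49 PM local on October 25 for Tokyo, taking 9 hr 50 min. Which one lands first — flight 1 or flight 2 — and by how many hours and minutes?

the first, by 12 hours 56 minutes

Flight 1 in UTC: 6:07 PM + 9:30 = 3:37 AM on Oct 25.
+11 hours and 6 minutes → arrive 2:43 PM UTC on Oct 25.
Flight 2 in UTC: 4:49 PM + 1:00 = 5:49 PM on Oct 25.
+9 hours and 50 minutes → arrive 3:39 AM UTC on Oct 26.
Flight 1 lands earlier by 12 hours 56 minutes.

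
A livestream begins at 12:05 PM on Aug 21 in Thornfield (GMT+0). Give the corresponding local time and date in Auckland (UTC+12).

Auckland is 12:00 ahead of Thornfield.
Shift by the zone difference: 12:05 PM + 12:00 = 12:05 AM on Aug 22 in Auckland.

12:05 AM on Aug 22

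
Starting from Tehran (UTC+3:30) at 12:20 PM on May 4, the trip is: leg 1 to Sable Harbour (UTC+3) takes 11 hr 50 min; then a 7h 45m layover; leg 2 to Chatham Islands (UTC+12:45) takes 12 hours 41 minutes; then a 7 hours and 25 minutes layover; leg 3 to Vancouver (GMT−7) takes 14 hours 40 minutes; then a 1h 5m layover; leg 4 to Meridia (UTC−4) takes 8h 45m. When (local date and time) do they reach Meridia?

9:01 PM on May 6

Convert departure to UTC: 12:20 PM − 3:30 = 8:50 AM UTC on May 4.
Add 11 hours 50 minutes leg 1 → 8:40 PM UTC.
Add 7 hours and 45 minutes layover in Sable Harbour → 4:25 AM UTC (May 5).
Add 12 hours and 41 minutes leg 2 → 5:06 PM UTC.
Add 7 hours and 25 minutes layover in Chatham Islands → 12:31 AM UTC (May 6).
Add 14 hours 40 minutes leg 3 → 3:11 PM UTC.
Add 1 hour and 5 minutes layover in Vancouver → 4:16 PM UTC.
Add 8 hours 45 minutes leg 4 → 1:01 AM UTC (May 7).
Meridia is UTC−4:00, so local arrival = 1:01 AM − 4:00 = 9:01 PM on May 6.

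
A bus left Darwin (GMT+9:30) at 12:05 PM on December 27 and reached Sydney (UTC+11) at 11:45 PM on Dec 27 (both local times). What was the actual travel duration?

Departure in UTC: 12:05 PM − 9:30 = 2:35 AM on Dec 27.
Arrival in UTC: 11:45 PM − 11:00 = 12:45 PM on Dec 27.
Elapsed = 12:45 PM − 2:35 AM = 10 hours 10 minutes.

10 hours 10 minutes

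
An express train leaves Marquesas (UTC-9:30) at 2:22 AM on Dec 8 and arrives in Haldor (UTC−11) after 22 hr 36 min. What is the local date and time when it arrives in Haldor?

11:28 PM on Dec 8

Convert departure to UTC: 2:22 AM + 9:30 = 11:52 AM UTC on Dec 8.
Add 22 hours 36 minutes travel time → 10:28 AM UTC (Dec 9).
Haldor is UTC−11:00, so local arrival = 10:28 AM − 11:00 = 11:28 PM on Dec 8.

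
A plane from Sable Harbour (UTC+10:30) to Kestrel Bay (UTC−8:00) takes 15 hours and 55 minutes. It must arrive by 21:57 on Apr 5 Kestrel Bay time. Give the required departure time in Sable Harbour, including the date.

Target arrival in UTC: 21:57 + 8:00 = 05:57 on Apr 6.
Subtract 15 hours 55 minutes → departure 14:02 UTC on Apr 5.
Sable Harbour is UTC+10:30: 14:02 + 10:30 = 00:32 on Apr 6.

00:32 on April 6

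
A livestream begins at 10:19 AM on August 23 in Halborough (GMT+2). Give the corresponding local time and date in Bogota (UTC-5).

In UTC: 10:19 AM − 2:00 = 8:19 AM on Aug 23.
Bogota is UTC−5:00: 8:19 AM − 5:00 = 3:19 AM on Aug 23.

3:19 AM on Aug 23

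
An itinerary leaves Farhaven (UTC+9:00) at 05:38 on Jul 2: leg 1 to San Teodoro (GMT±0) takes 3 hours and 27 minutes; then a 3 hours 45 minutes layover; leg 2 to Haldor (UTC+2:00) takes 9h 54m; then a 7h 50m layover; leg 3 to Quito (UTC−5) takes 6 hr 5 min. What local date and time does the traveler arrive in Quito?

Convert departure to UTC: 05:38 − 9:00 = 20:38 UTC on Jul 1.
Add 3 hours and 27 minutes leg 1 → 00:05 UTC (Jul 2).
Add 3 hours and 45 minutes layover in San Teodoro → 03:50 UTC.
Add 9 hours 54 minutes leg 2 → 13:44 UTC.
Add 7 hours and 50 minutes layover in Haldor → 21:34 UTC.
Add 6 hours 5 minutes leg 3 → 03:39 UTC (Jul 3).
Quito is UTC−5:00, so local arrival = 03:39 − 5:00 = 22:39 on Jul 2.

22:39 on July 2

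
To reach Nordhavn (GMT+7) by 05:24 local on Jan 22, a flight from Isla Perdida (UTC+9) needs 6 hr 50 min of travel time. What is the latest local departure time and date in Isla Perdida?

Target arrival in UTC: 05:24 − 7:00 = 22:24 on Jan 21.
Subtract 6 hours 50 minutes → departure 15:34 UTC on Jan 21.
Isla Perdida is UTC+9:00: 15:34 + 9:00 = 00:34 on Jan 22.

00:34 on January 22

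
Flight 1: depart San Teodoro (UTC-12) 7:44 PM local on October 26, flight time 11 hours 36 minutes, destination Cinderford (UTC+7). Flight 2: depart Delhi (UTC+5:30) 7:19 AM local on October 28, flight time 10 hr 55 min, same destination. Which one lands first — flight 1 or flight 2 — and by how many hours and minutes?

the first, by 17 hours 24 minutes

Flight 1 in UTC: 7:44 PM + 12:00 = 7:44 AM on Oct 27.
+11 hours 36 minutes → arrive 7:20 PM UTC on Oct 27.
Flight 2 in UTC: 7:19 AM − 5:30 = 1:49 AM on Oct 28.
+10 hours and 55 minutes → arrive 12:44 PM UTC on Oct 28.
Flight 1 lands earlier by 17 hours 24 minutes.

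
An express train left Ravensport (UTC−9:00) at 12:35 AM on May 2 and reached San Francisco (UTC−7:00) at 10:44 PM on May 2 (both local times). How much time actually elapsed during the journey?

20 hours 9 minutes

Departure in UTC: 12:35 AM + 9:00 = 9:35 AM on May 2.
Arrival in UTC: 10:44 PM + 7:00 = 5:44 AM on May 3.
Elapsed = 5:44 AM − 9:35 AM (+1 day) = 20 hours 9 minutes.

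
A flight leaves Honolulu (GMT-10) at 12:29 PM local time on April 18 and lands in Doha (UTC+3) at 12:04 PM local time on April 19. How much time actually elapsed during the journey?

10 hours 35 minutes

Doha is 13:00 ahead of Honolulu.
Clock-face elapsed time (ignoring zones) is 23 hours 35 minutes.
Actual elapsed = 23 hours 35 minutes − 13:00 = 10 hours 35 minutes.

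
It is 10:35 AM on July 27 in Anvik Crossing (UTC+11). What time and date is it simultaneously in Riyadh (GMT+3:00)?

2:35 AM on Jul 27

In UTC: 10:35 AM − 11:00 = 11:35 PM on Jul 26.
Riyadh is UTC+3:00: 11:35 PM + 3:00 = 2:35 AM on Jul 27.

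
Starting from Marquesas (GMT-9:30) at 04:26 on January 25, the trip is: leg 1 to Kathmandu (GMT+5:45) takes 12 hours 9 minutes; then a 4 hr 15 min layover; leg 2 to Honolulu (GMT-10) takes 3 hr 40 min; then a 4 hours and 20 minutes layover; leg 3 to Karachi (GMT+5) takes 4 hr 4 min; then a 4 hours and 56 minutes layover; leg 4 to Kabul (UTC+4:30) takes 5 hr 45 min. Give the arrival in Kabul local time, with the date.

Convert departure to UTC: 04:26 + 9:30 = 13:56 UTC on Jan 25.
Add 12 hours and 9 minutes leg 1 → 02:05 UTC (Jan 26).
Add 4 hours 15 minutes layover in Kathmandu → 06:20 UTC.
Add 3 hours 40 minutes leg 2 → 10:00 UTC.
Add 4 hours and 20 minutes layover in Honolulu → 14:20 UTC.
Add 4 hours 4 minutes leg 3 → 18:24 UTC.
Add 4 hours and 56 minutes layover in Karachi → 23:20 UTC.
Add 5 hours and 45 minutes leg 4 → 05:05 UTC (Jan 27).
Kabul is UTC+4:30, so local arrival = 05:05 + 4:30 = 09:35 on Jan 27.

09:35 on Jan 27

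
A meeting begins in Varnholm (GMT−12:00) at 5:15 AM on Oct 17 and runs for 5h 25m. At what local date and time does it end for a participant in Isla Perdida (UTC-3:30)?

7:10 PM on October 17

Isla Perdida is 8:30 ahead of Varnholm.
After 5 hours and 25 minutes it is 10:40 AM in Varnholm.
Shift by the zone difference: 10:40 AM + 8:30 = 7:10 PM on Oct 17 in Isla Perdida.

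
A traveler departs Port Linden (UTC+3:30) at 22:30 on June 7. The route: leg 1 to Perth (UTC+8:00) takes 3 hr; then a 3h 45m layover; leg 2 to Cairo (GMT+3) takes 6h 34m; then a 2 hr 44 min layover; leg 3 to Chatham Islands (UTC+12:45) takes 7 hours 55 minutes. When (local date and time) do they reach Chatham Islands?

Convert departure to UTC: 22:30 − 3:30 = 19:00 UTC on Jun 7.
Add 3 hours leg 1 → 22:00 UTC.
Add 3 hours and 45 minutes layover in Perth → 01:45 UTC (Jun 8).
Add 6 hours and 34 minutes leg 2 → 08:19 UTC.
Add 2 hours and 44 minutes layover in Cairo → 11:03 UTC.
Add 7 hours and 55 minutes leg 3 → 18:58 UTC.
Chatham Islands is UTC+12:45, so local arrival = 18:58 + 12:45 = 07:43 on Jun 9.

07:43 on Jun 9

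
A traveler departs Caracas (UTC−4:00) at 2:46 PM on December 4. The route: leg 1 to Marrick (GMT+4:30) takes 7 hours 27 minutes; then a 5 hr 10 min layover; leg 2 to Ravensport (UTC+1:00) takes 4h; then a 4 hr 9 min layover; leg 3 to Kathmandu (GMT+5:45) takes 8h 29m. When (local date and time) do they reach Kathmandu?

Convert departure to UTC: 2:46 PM + 4:00 = 6:46 PM UTC on Dec 4.
Add 7 hours 27 minutes leg 1 → 2:13 AM UTC (Dec 5).
Add 5 hours 10 minutes layover in Marrick → 7:23 AM UTC.
Add 4 hours leg 2 → 11:23 AM UTC.
Add 4 hours and 9 minutes layover in Ravensport → 3:32 PM UTC.
Add 8 hours and 29 minutes leg 3 → 12:01 AM UTC (Dec 6).
Kathmandu is UTC+5:45, so local arrival = 12:01 AM + 5:45 = 5:46 AM on Dec 6.

5:46 AM on Dec 6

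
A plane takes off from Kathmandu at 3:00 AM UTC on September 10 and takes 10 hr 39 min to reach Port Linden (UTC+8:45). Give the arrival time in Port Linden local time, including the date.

Departure is given in UTC: 3:00 AM on Sep 10.
Add 10 hours and 39 minutes → 1:39 PM UTC.
Port Linden is UTC+8:45: 1:39 PM + 8:45 = 10:24 PM on Sep 10.

10:24 PM on September 10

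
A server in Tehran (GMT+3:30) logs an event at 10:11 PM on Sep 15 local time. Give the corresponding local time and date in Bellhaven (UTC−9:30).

In UTC: 10:11 PM − 3:30 = 6:41 PM on Sep 15.
Bellhaven is UTC−9:30: 6:41 PM − 9:30 = 9:11 AM on Sep 15.

9:11 AM on September 15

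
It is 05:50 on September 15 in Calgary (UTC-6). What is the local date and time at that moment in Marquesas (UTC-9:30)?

In UTC: 05:50 + 6:00 = 11:50 on Sep 15.
Marquesas is UTC−9:30: 11:50 − 9:30 = 02:20 on Sep 15.

02:20 on September 15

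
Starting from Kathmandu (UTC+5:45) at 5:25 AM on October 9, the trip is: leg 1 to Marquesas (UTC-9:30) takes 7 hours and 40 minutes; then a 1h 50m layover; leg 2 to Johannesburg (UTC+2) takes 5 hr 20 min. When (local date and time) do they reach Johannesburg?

4:30 PM on October 9

Convert departure to UTC: 5:25 AM − 5:45 = 11:40 PM UTC on Oct 8.
Add 7 hours and 40 minutes leg 1 → 7:20 AM UTC (Oct 9).
Add 1 hour 50 minutes layover in Marquesas → 9:10 AM UTC.
Add 5 hours and 20 minutes leg 2 → 2:30 PM UTC.
Johannesburg is UTC+2:00, so local arrival = 2:30 PM + 2:00 = 4:30 PM on Oct 9.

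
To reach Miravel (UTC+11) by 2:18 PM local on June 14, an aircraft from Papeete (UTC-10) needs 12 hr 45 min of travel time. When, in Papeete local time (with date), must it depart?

4:33 AM on Jun 13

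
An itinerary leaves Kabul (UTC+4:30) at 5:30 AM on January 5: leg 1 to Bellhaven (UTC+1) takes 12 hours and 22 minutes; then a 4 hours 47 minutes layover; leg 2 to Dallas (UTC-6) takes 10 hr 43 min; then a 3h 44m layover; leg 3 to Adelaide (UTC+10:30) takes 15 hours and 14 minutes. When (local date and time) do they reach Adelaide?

10:20 AM on January 7

Convert departure to UTC: 5:30 AM − 4:30 = 1:00 AM UTC on Jan 5.
Add 12 hours and 22 minutes leg 1 → 1:22 PM UTC.
Add 4 hours and 47 minutes layover in Bellhaven → 6:09 PM UTC.
Add 10 hours and 43 minutes leg 2 → 4:52 AM UTC (Jan 6).
Add 3 hours and 44 minutes layover in Dallas → 8:36 AM UTC.
Add 15 hours and 14 minutes leg 3 → 11:50 PM UTC.
Adelaide is UTC+10:30, so local arrival = 11:50 PM + 10:30 = 10:20 AM on Jan 7.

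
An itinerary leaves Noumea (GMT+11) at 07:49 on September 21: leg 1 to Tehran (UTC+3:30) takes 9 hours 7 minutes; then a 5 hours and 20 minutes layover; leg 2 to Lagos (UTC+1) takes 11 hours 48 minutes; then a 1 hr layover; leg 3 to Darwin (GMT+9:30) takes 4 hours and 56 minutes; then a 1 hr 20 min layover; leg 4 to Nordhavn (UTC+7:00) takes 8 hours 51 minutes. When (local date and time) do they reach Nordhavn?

22:11 on September 22

Convert departure to UTC: 07:49 − 11:00 = 20:49 UTC on Sep 20.
Add 9 hours 7 minutes leg 1 → 05:56 UTC (Sep 21).
Add 5 hours and 20 minutes layover in Tehran → 11:16 UTC.
Add 11 hours and 48 minutes leg 2 → 23:04 UTC.
Add 1 hour layover in Lagos → 00:04 UTC (Sep 22).
Add 4 hours 56 minutes leg 3 → 05:00 UTC.
Add 1 hour and 20 minutes layover in Darwin → 06:20 UTC.
Add 8 hours 51 minutes leg 4 → 15:11 UTC.
Nordhavn is UTC+7:00, so local arrival = 15:11 + 7:00 = 22:11 on Sep 22.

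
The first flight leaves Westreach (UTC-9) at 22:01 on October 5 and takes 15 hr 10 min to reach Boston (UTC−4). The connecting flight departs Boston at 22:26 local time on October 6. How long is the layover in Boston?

Convert departure to UTC: 22:01 + 9:00 = 07:01 UTC on Oct 6.
Add 15 hours and 10 minutes flight time → 22:11 UTC.
Boston is UTC−4:00, so local arrival = 22:11 − 4:00 = 18:11 on Oct 6.
Layover = 22:26 − 18:11 = 4 hours 15 minutes.

4 hours 15 minutes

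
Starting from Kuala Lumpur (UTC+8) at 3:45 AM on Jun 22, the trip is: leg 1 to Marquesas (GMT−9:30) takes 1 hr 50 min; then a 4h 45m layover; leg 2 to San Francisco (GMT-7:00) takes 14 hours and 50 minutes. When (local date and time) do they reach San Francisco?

Convert departure to UTC: 3:45 AM − 8:00 = 7:45 PM UTC on Jun 21.
Add 1 hour 50 minutes leg 1 → 9:35 PM UTC.
Add 4 hours and 45 minutes layover in Marquesas → 2:20 AM UTC (Jun 22).
Add 14 hours 50 minutes leg 2 → 5:10 PM UTC.
San Francisco is UTC−7:00, so local arrival = 5:10 PM − 7:00 = 10:10 AM on Jun 22.

10:10 AM on Jun 22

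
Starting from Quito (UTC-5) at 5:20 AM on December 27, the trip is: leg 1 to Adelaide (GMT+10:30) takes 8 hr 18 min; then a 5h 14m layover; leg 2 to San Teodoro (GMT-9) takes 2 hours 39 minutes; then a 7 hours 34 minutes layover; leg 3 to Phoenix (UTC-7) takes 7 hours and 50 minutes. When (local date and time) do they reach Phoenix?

10:55 AM on December 28

Convert departure to UTC: 5:20 AM + 5:00 = 10:20 AM UTC on Dec 27.
Add 8 hours and 18 minutes leg 1 → 6:38 PM UTC.
Add 5 hours 14 minutes layover in Adelaide → 11:52 PM UTC.
Add 2 hours 39 minutes leg 2 → 2:31 AM UTC (Dec 28).
Add 7 hours and 34 minutes layover in San Teodoro → 10:05 AM UTC.
Add 7 hours 50 minutes leg 3 → 5:55 PM UTC.
Phoenix is UTC−7:00, so local arrival = 5:55 PM − 7:00 = 10:55 AM on Dec 28.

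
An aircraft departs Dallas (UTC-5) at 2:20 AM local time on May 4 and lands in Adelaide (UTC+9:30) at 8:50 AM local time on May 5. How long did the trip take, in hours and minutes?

16 hours

Adelaide is 14:30 ahead of Dallas.
Clock-face elapsed time (ignoring zones) is 30 hours 30 minutes.
Actual elapsed = 30 hours 30 minutes − 14:30 = 16 hours.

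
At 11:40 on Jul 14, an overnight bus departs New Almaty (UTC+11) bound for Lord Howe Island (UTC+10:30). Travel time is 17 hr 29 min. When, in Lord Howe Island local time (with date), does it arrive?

04:39 on July 15

Convert departure to UTC: 11:40 − 11:00 = 00:40 UTC on Jul 14.
Add 17 hours and 29 minutes travel time → 18:09 UTC.
Lord Howe Island is UTC+10:30, so local arrival = 18:09 + 10:30 = 04:39 on Jul 15.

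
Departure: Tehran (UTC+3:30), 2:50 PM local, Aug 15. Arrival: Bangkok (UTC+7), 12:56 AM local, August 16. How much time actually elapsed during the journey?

6 hours 36 minutes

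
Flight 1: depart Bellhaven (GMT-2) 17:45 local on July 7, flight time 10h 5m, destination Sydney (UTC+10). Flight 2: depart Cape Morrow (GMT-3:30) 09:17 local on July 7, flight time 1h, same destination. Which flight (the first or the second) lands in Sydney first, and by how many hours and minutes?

the second, by 16 hours 3 minutes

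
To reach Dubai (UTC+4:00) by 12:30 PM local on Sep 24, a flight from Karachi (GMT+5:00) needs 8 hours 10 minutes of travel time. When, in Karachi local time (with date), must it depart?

Target arrival in UTC: 12:30 PM − 4:00 = 8:30 AM on Sep 24.
Subtract 8 hours and 10 minutes → departure 12:20 AM UTC on Sep 24.
Karachi is UTC+5:00: 12:20 AM + 5:00 = 5:20 AM on Sep 24.

5:20 AM on September 24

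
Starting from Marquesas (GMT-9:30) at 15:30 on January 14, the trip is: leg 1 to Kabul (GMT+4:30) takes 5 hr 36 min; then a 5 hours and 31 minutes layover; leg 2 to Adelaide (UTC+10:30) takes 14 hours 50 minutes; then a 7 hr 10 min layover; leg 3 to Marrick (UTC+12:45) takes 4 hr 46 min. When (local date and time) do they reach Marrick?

03:38 on January 17

Convert departure to UTC: 15:30 + 9:30 = 01:00 UTC on Jan 15.
Add 5 hours 36 minutes leg 1 → 06:36 UTC.
Add 5 hours 31 minutes layover in Kabul → 12:07 UTC.
Add 14 hours and 50 minutes leg 2 → 02:57 UTC (Jan 16).
Add 7 hours and 10 minutes layover in Adelaide → 10:07 UTC.
Add 4 hours 46 minutes leg 3 → 14:53 UTC.
Marrick is UTC+12:45, so local arrival = 14:53 + 12:45 = 03:38 on Jan 17.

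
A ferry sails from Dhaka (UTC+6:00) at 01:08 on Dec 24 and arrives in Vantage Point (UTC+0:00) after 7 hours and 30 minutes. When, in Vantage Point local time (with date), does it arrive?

Convert departure to UTC: 01:08 − 6:00 = 19:08 UTC on Dec 23.
Add 7 hours and 30 minutes travel time → 02:38 UTC (Dec 24).
Vantage Point is UTC+0, so local arrival is the same: 02:38 on Dec 24.

02:38 on December 24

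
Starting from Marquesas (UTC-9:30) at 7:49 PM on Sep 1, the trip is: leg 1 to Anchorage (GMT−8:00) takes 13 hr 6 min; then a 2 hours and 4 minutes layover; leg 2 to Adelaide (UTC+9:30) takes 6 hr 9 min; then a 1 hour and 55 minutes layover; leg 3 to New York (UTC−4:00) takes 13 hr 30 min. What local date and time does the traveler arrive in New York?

2:03 PM on September 3

Convert departure to UTC: 7:49 PM + 9:30 = 5:19 AM UTC on Sep 2.
Add 13 hours 6 minutes leg 1 → 6:25 PM UTC.
Add 2 hours and 4 minutes layover in Anchorage → 8:29 PM UTC.
Add 6 hours and 9 minutes leg 2 → 2:38 AM UTC (Sep 3).
Add 1 hour and 55 minutes layover in Adelaide → 4:33 AM UTC.
Add 13 hours 30 minutes leg 3 → 6:03 PM UTC.
New York is UTC−4:00, so local arrival = 6:03 PM − 4:00 = 2:03 PM on Sep 3.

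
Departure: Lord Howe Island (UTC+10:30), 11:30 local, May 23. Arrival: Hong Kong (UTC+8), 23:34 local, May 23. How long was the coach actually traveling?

Departure in UTC: 11:30 − 10:30 = 01:00 on May 23.
Arrival in UTC: 23:34 − 8:00 = 15:34 on May 23.
Elapsed = 15:34 − 01:00 = 14 hours 34 minutes.

14 hours 34 minutes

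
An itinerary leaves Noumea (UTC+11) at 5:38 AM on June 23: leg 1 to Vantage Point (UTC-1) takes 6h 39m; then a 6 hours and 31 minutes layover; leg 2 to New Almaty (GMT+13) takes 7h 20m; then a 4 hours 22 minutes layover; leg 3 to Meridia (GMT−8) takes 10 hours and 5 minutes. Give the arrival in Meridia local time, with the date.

Convert departure to UTC: 5:38 AM − 11:00 = 6:38 PM UTC on Jun 22.
Add 6 hours 39 minutes leg 1 → 1:17 AM UTC (Jun 23).
Add 6 hours and 31 minutes layover in Vantage Point → 7:48 AM UTC.
Add 7 hours and 20 minutes leg 2 → 3:08 PM UTC.
Add 4 hours and 22 minutes layover in New Almaty → 7:30 PM UTC.
Add 10 hours and 5 minutes leg 3 → 5:35 AM UTC (Jun 24).
Meridia is UTC−8:00, so local arrival = 5:35 AM − 8:00 = 9:35 PM on Jun 23.

9:35 PM on June 23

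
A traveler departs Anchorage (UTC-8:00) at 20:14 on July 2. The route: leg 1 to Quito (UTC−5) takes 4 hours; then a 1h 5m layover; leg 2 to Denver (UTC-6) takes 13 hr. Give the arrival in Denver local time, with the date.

Convert departure to UTC: 20:14 + 8:00 = 04:14 UTC on Jul 3.
Add 4 hours leg 1 → 08:14 UTC.
Add 1 hour and 5 minutes layover in Quito → 09:19 UTC.
Add 13 hours leg 2 → 22:19 UTC.
Denver is UTC−6:00, so local arrival = 22:19 − 6:00 = 16:19 on Jul 3.

16:19 on Jul 3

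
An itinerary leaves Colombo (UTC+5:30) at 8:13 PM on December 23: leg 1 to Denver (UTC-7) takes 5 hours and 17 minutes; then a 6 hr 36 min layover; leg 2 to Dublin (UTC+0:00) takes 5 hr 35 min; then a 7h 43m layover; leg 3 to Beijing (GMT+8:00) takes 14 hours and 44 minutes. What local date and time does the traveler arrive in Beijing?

Convert departure to UTC: 8:13 PM − 5:30 = 2:43 PM UTC on Dec 23.
Add 5 hours 17 minutes leg 1 → 8:00 PM UTC.
Add 6 hours and 36 minutes layover in Denver → 2:36 AM UTC (Dec 24).
Add 5 hours and 35 minutes leg 2 → 8:11 AM UTC.
Add 7 hours 43 minutes layover in Dublin → 3:54 PM UTC.
Add 14 hours 44 minutes leg 3 → 6:38 AM UTC (Dec 25).
Beijing is UTC+8:00, so local arrival = 6:38 AM + 8:00 = 2:38 PM on Dec 25.

2:38 PM on Dec 25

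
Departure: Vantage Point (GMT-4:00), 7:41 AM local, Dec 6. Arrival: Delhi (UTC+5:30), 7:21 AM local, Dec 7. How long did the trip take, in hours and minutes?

Departure in UTC: 7:41 AM + 4:00 = 11:41 AM on Dec 6.
Arrival in UTC: 7:21 AM − 5:30 = 1:51 AM on Dec 7.
Elapsed = 1:51 AM − 11:41 AM (+1 day) = 14 hours 10 minutes.

14 hours 10 minutes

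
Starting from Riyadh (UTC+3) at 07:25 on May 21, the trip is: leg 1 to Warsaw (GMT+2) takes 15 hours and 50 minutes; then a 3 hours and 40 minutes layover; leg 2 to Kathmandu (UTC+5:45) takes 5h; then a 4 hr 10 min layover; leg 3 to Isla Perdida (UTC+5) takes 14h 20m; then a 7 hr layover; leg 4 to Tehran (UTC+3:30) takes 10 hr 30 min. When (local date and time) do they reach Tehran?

Convert departure to UTC: 07:25 − 3:00 = 04:25 UTC on May 21.
Add 15 hours and 50 minutes leg 1 → 20:15 UTC.
Add 3 hours and 40 minutes layover in Warsaw → 23:55 UTC.
Add 5 hours leg 2 → 04:55 UTC (May 22).
Add 4 hours and 10 minutes layover in Kathmandu → 09:05 UTC.
Add 14 hours 20 minutes leg 3 → 23:25 UTC.
Add 7 hours layover in Isla Perdida → 06:25 UTC (May 23).
Add 10 hours 30 minutes leg 4 → 16:55 UTC.
Tehran is UTC+3:30, so local arrival = 16:55 + 3:30 = 20:25 on May 23.

20:25 on May 23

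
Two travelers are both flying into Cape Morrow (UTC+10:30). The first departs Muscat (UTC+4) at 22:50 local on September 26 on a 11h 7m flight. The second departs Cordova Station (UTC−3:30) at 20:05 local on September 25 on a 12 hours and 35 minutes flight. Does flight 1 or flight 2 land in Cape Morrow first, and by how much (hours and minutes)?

Flight 1 in UTC: 22:50 − 4:00 = 18:50 on Sep 26.
+11 hours 7 minutes → arrive 05:57 UTC on Sep 27.
Flight 2 in UTC: 20:05 + 3:30 = 23:35 on Sep 25.
+12 hours and 35 minutes → arrive 12:10 UTC on Sep 26.
Flight 2 lands earlier by 17 hours 47 minutes.

the second, by 17 hours 47 minutes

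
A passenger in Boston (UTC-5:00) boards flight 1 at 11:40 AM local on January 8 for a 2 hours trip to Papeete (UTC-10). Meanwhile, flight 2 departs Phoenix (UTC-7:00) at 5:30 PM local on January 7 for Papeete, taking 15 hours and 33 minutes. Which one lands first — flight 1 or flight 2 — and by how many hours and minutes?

Flight 1 in UTC: 11:40 AM + 5:00 = 4:40 PM on Jan 8.
+2 hours → arrive 6:40 PM UTC on Jan 8.
Flight 2 in UTC: 5:30 PM + 7:00 = 12:30 AM on Jan 8.
+15 hours and 33 minutes → arrive 4:03 PM UTC on Jan 8.
Flight 2 lands earlier by 2 hours 37 minutes.

the second, by 2 hours 37 minutes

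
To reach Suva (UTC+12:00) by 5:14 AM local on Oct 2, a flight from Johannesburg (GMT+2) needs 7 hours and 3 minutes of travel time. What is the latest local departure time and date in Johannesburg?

Target arrival in UTC: 5:14 AM − 12:00 = 5:14 PM on Oct 1.
Subtract 7 hours 3 minutes → departure 10:11 AM UTC on Oct 1.
Johannesburg is UTC+2:00: 10:11 AM + 2:00 = 12:11 PM on Oct 1.

12:11 PM on October 1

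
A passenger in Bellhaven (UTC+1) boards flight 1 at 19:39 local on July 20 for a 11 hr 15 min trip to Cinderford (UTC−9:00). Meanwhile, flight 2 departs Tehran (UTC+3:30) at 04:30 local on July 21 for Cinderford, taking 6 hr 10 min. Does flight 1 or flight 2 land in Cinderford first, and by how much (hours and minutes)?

Flight 1 in UTC: 19:39 − 1:00 = 18:39 on Jul 20.
+11 hours 15 minutes → arrive 05:54 UTC on Jul 21.
Flight 2 in UTC: 04:30 − 3:30 = 01:00 on Jul 21.
+6 hours and 10 minutes → arrive 07:10 UTC on Jul 21.
Flight 1 lands earlier by 1 hour 16 minutes.

the first, by 1 hour 16 minutes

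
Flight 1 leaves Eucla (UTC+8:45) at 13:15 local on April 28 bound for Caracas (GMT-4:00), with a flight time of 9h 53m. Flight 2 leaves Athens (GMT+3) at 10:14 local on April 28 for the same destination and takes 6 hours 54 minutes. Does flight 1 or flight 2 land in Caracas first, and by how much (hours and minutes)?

the second, by 15 minutes

Flight 1 in UTC: 13:15 − 8:45 = 04:30 on Apr 28.
+9 hours and 53 minutes → arrive 14:23 UTC on Apr 28.
Flight 2 in UTC: 10:14 − 3:00 = 07:14 on Apr 28.
+6 hours 54 minutes → arrive 14:08 UTC on Apr 28.
Flight 2 lands earlier by 15 minutes.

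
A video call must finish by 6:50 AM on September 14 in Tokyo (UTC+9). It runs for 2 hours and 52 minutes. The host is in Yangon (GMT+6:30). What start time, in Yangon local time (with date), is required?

Target end time in UTC: 6:50 AM − 9:00 = 9:50 PM on Sep 13.
Subtract 2 hours and 52 minutes → start 6:58 PM UTC on Sep 13.
Yangon is UTC+6:30: 6:58 PM + 6:30 = 1:28 AM on Sep 14.

1:28 AM on September 14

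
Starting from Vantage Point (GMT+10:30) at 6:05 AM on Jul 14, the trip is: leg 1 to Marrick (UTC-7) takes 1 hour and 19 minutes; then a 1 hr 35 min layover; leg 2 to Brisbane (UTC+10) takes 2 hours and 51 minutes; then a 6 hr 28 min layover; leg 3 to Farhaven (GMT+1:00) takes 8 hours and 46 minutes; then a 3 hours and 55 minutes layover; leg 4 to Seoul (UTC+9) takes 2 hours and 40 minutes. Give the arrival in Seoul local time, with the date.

8:09 AM on July 15

Convert departure to UTC: 6:05 AM − 10:30 = 7:35 PM UTC on Jul 13.
Add 1 hour and 19 minutes leg 1 → 8:54 PM UTC.
Add 1 hour 35 minutes layover in Marrick → 10:29 PM UTC.
Add 2 hours and 51 minutes leg 2 → 1:20 AM UTC (Jul 14).
Add 6 hours 28 minutes layover in Brisbane → 7:48 AM UTC.
Add 8 hours and 46 minutes leg 3 → 4:34 PM UTC.
Add 3 hours 55 minutes layover in Farhaven → 8:29 PM UTC.
Add 2 hours 40 minutes leg 4 → 11:09 PM UTC.
Seoul is UTC+9:00, so local arrival = 11:09 PM + 9:00 = 8:09 AM on Jul 15.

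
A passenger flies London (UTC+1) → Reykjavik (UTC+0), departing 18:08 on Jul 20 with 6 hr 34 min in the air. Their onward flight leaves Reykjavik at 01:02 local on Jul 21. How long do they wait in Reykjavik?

1 hour 20 minutes

Convert departure to UTC: 18:08 − 1:00 = 17:08 UTC on Jul 20.
Add 6 hours 34 minutes flight time → 23:42 UTC.
Reykjavik is UTC+0, so local arrival is the same: 23:42 on Jul 20.
Layover = 01:02 − 23:42 (+1 day) = 1 hour 20 minutes.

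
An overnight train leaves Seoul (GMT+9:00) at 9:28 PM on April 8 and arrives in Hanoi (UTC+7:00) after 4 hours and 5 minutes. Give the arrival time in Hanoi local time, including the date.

11:33 PM on April 8

Convert departure to UTC: 9:28 PM − 9:00 = 12:28 PM UTC on Apr 8.
Add 4 hours and 5 minutes travel time → 4:33 PM UTC.
Hanoi is UTC+7:00, so local arrival = 4:33 PM + 7:00 = 11:33 PM on Apr 8.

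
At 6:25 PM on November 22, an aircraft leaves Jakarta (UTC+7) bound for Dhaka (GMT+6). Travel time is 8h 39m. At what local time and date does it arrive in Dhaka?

Dhaka is 1:00 behind Jakarta.
After 8 hours 39 minutes it is 3:04 AM (Nov 23) in Jakarta.
Shift by the zone difference: 3:04 AM − 1:00 = 2:04 AM on Nov 23 in Dhaka.

2:04 AM on Nov 23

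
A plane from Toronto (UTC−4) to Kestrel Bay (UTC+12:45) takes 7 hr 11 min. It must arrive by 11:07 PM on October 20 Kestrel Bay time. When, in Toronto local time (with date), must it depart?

11:11 PM on Oct 19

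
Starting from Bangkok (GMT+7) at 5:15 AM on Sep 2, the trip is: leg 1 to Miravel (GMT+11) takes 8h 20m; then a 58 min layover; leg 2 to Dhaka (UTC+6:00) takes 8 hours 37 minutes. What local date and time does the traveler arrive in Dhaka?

10:10 PM on Sep 2

Convert departure to UTC: 5:15 AM − 7:00 = 10:15 PM UTC on Sep 1.
Add 8 hours 20 minutes leg 1 → 6:35 AM UTC (Sep 2).
Add 58 minutes layover in Miravel → 7:33 AM UTC.
Add 8 hours 37 minutes leg 2 → 4:10 PM UTC.
Dhaka is UTC+6:00, so local arrival = 4:10 PM + 6:00 = 10:10 PM on Sep 2.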